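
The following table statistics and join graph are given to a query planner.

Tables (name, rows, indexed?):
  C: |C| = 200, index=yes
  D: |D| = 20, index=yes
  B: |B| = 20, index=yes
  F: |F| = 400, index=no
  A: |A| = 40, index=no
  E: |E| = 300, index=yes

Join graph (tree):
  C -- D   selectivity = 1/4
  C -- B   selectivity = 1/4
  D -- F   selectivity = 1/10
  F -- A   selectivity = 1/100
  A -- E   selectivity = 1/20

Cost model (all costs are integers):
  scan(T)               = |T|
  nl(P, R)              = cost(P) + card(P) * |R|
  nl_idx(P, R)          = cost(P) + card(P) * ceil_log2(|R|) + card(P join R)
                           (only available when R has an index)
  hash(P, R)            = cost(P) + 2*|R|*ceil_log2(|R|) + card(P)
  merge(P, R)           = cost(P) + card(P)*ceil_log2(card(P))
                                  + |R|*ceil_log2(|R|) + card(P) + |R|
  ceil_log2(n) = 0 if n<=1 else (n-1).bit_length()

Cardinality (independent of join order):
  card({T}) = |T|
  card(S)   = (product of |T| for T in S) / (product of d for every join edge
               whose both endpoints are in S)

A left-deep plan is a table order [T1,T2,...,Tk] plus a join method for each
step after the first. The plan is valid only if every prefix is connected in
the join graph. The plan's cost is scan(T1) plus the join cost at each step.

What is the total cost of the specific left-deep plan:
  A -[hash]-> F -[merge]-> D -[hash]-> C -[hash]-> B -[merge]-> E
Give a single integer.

1471560

step 1: scan A: cost=40, card=40
step 2: join F via hash
    card(P join F) = 40*400/(100) = 160
    cost = 40 + 2*400*9 + 40 = 7280
step 3: join D via merge
    card(P join D) = 160*20/(10) = 320
    cost = 7280 + 160*8 + 20*5 + 160 + 20 = 8840
step 4: join C via hash
    card(P join C) = 320*200/(4) = 16000
    cost = 8840 + 2*200*8 + 320 = 12360
step 5: join B via hash
    card(P join B) = 16000*20/(4) = 80000
    cost = 12360 + 2*20*5 + 16000 = 28560
step 6: join E via merge
    card(P join E) = 80000*300/(20) = 1200000
    cost = 28560 + 80000*17 + 300*9 + 80000 + 300 = 1471560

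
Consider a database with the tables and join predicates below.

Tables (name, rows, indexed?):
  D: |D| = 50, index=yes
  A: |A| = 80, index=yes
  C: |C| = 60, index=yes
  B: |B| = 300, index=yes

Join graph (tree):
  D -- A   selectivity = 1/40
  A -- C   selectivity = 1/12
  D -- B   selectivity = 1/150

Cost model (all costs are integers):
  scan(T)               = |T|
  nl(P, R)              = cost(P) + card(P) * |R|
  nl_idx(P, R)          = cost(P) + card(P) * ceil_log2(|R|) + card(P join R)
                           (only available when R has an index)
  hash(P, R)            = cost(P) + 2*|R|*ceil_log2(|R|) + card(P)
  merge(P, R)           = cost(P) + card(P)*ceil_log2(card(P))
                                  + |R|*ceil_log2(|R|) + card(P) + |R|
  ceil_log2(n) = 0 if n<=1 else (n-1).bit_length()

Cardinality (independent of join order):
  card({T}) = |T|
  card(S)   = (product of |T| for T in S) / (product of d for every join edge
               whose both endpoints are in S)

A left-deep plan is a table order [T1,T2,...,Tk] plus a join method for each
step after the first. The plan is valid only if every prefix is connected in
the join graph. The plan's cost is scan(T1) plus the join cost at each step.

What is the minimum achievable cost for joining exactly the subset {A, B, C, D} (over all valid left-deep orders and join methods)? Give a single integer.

2420

Selinger DP over subsets of {A,B,C,D}:
  {D}: scan cost=50, card=50
  {A}: scan cost=80, card=80
  {C}: scan cost=60, card=60
  {B}: scan cost=300, card=300
  {AD}: card=100; try (A,nl_idx)→500, (D,nl_idx)→660, (D,hash)→760, (A,merge)→1040, (D,merge)→1070, (A,hash)→1220 …(+2); best=500 via (A,nl_idx)
  {BD}: card=100; try (B,nl_idx)→600, (D,hash)→1200, (D,nl_idx)→2200, (B,merge)→3400, (D,merge)→3650, (B,hash)→5500 …(+2); best=600 via (B,nl_idx)
  {AC}: card=400; try (C,hash)→880, (A,nl_idx)→880, (C,nl_idx)→960, (A,merge)→1120, (C,merge)→1140, (A,hash)→1240 …(+2); best=880 via (C,hash)
  {ACD}: card=500; try (C,hash)→1320, (C,nl_idx)→1600, (C,merge)→1720, (D,hash)→1880, (D,nl_idx)→3780, (D,merge)→5230 …(+2); best=1320 via (C,hash)
  {ABD}: card=200; try (A,nl_idx)→1500, (B,nl_idx)→1600, (A,hash)→1820, (A,merge)→2040, (B,merge)→4300, (B,hash)→6000 …(+2); best=1500 via (A,nl_idx)
  {ABCD}: card=1000; try (C,hash)→2420, (C,nl_idx)→3700, (C,merge)→3720, (B,nl_idx)→6820, (B,hash)→7220, (B,merge)→9320 …(+2); best=2420 via (C,hash)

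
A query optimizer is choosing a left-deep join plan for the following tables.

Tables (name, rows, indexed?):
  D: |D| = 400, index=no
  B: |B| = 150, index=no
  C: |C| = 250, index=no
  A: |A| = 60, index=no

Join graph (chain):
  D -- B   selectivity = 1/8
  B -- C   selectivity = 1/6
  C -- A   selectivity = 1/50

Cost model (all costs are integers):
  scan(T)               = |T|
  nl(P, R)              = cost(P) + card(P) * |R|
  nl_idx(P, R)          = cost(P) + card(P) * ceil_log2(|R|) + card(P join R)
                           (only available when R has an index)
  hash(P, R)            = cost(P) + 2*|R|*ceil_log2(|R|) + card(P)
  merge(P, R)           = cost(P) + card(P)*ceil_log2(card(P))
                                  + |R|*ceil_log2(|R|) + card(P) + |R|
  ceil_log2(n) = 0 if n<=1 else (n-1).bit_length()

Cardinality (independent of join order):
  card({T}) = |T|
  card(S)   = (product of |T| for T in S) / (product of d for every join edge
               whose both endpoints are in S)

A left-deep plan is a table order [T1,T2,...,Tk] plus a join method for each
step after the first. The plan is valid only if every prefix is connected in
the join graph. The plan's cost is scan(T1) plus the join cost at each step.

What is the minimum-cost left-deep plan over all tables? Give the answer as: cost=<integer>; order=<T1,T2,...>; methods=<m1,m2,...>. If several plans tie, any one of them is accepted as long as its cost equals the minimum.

Selinger DP (subsets sized 1..n):
  {D}: scan cost=400, card=400
  {B}: scan cost=150, card=150
  {C}: scan cost=250, card=250
  {A}: scan cost=60, card=60
  {BD}: card=7500; try (B,hash)→3200, (D,merge)→5500, (B,merge)→5750, (D,hash)→7500, (D,nl)→60150, (B,nl)→60400; best=3200 via (B,hash)
  {BC}: card=6250; try (B,hash)→2900, (C,merge)→3750, (B,merge)→3850, (C,hash)→4300, (C,nl)→37650, (B,nl)→37750; best=2900 via (B,hash)
  {AC}: card=300; try (A,hash)→1220, (C,merge)→2730, (A,merge)→2920, (C,hash)→4120, (C,nl)→15060, (A,nl)→15250; best=1220 via (A,hash)
  {BCD}: card=312500; try (C,hash)→14700, (D,hash)→16350, (D,merge)→94400, (C,merge)→110450, (C,nl)→1878200, (D,nl)→2502900; best=14700 via (C,hash)
  {ABC}: card=7500; try (B,hash)→3920, (B,merge)→5570, (A,hash)→9870, (B,nl)→46220, (A,merge)→90820, (A,nl)→377900; best=3920 via (B,hash)
  {ABCD}: card=375000; try (D,hash)→18620, (D,merge)→112920, (A,hash)→327920, (D,nl)→3003920, (A,merge)→6265120, (A,nl)→18764700; best=18620 via (D,hash)

cost=18620; order=C,A,B,D; methods=hash,hash,hash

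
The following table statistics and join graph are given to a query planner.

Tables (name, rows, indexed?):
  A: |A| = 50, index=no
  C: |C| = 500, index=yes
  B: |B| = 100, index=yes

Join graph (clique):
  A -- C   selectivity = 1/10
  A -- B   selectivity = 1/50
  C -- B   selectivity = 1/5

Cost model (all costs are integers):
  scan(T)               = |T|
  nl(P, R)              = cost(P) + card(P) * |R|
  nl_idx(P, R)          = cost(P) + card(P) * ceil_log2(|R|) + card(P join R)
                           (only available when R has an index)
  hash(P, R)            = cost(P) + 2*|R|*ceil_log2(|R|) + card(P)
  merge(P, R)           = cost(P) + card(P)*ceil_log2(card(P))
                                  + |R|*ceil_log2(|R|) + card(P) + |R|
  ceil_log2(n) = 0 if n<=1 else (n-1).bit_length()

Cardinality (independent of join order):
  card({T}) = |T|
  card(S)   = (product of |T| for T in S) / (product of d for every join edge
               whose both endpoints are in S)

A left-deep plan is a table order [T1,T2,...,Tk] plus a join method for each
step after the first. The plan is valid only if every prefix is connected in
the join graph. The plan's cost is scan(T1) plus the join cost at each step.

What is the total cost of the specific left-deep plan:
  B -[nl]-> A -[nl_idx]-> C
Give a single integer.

7000

step 1: scan B: cost=100, card=100
step 2: join A via nl
    card(P join A) = 100*50/(50) = 100
    cost = 100 + 100*50 = 5100
step 3: join C via nl_idx
    card(P join C) = 100*500/(10*5) = 1000
    cost = 5100 + 100*9 + 1000 = 7000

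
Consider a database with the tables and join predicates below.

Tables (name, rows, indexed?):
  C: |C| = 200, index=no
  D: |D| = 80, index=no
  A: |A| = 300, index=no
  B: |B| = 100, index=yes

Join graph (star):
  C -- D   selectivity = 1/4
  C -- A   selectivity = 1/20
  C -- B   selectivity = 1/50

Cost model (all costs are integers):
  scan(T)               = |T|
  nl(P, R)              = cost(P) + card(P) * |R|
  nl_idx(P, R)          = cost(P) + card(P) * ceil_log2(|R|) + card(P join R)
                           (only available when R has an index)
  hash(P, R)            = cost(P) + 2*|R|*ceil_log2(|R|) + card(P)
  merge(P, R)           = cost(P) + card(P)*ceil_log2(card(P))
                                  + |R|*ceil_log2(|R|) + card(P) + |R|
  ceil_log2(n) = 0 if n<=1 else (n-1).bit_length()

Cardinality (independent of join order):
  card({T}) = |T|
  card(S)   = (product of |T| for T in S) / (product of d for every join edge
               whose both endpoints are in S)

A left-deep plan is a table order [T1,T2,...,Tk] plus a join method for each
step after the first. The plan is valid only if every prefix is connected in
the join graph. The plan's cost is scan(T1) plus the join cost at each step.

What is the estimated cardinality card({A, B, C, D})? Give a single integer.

Tables in S: A(300), B(100), C(200), D(80)
Edges inside S: C-D(d=4), C-A(d=20), C-B(d=50)
numerator = 300 * 100 * 200 * 80 = 480000000
denominator = 4 * 20 * 50 = 4000
card(S) = 480000000 / 4000 = 120000

120000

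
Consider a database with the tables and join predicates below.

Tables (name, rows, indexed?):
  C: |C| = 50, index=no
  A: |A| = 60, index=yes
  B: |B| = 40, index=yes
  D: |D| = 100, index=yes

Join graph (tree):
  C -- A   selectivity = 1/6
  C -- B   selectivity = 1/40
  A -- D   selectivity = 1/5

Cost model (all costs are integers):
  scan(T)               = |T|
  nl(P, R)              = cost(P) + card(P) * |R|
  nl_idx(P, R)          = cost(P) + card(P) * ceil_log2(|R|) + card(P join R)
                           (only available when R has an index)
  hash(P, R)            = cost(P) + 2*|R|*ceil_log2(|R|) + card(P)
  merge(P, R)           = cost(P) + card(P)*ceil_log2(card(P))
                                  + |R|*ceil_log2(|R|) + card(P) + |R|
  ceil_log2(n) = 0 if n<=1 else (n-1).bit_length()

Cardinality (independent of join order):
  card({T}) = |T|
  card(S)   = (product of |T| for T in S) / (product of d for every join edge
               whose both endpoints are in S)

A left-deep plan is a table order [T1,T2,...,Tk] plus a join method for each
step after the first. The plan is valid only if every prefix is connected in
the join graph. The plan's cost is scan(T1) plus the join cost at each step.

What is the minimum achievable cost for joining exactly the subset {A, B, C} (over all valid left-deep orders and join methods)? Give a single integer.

Selinger DP over subsets of {A,B,C}:
  {C}: scan cost=50, card=50
  {A}: scan cost=60, card=60
  {B}: scan cost=40, card=40
  {AC}: card=500; try (C,hash)→720, (A,hash)→820, (A,merge)→820, (C,merge)→830, (A,nl_idx)→850, (A,nl)→3050 …(+1); best=720 via (C,hash)
  {BC}: card=50; try (B,nl_idx)→400, (B,hash)→580, (C,merge)→670, (C,hash)→680, (B,merge)→680, (C,nl)→2040 …(+1); best=400 via (B,nl_idx)
  {ABC}: card=500; try (A,hash)→1170, (A,merge)→1170, (A,nl_idx)→1200, (B,hash)→1700, (A,nl)→3400, (B,nl_idx)→4220 …(+2); best=1170 via (A,hash)

1170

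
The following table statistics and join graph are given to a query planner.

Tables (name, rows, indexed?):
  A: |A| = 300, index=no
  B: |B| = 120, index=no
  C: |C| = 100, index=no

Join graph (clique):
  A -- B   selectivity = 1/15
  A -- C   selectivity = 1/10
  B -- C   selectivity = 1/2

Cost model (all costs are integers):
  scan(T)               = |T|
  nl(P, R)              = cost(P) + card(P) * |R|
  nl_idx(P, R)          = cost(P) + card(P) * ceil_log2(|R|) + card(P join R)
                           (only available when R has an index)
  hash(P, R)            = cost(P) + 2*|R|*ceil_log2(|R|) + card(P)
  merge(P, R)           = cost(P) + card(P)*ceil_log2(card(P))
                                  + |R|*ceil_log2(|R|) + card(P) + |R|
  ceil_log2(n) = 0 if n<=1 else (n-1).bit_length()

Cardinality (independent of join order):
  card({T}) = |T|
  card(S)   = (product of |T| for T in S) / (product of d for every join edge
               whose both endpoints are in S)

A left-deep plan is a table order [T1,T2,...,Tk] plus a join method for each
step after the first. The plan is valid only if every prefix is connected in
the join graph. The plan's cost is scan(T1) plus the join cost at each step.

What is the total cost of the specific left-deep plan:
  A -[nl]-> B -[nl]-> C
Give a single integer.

276300

step 1: scan A: cost=300, card=300
step 2: join B via nl
    card(P join B) = 300*120/(15) = 2400
    cost = 300 + 300*120 = 36300
step 3: join C via nl
    card(P join C) = 2400*100/(10*2) = 12000
    cost = 36300 + 2400*100 = 276300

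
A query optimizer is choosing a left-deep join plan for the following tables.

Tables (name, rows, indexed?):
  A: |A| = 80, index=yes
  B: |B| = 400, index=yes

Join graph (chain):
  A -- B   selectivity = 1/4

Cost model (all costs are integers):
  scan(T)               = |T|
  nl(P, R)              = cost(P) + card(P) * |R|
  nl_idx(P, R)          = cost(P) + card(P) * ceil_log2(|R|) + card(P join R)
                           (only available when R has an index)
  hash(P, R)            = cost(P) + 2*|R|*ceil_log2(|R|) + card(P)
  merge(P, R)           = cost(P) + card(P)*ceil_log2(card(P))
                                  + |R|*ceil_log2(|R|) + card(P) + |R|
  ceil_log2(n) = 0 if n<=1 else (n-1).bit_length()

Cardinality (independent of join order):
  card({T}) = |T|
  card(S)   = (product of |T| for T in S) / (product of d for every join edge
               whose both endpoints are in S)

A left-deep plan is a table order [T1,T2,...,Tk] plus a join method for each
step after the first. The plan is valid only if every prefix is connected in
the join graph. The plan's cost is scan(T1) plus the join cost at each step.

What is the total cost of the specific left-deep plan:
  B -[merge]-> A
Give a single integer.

5040

step 1: scan B: cost=400, card=400
step 2: join A via merge
    card(P join A) = 400*80/(4) = 8000
    cost = 400 + 400*9 + 80*7 + 400 + 80 = 5040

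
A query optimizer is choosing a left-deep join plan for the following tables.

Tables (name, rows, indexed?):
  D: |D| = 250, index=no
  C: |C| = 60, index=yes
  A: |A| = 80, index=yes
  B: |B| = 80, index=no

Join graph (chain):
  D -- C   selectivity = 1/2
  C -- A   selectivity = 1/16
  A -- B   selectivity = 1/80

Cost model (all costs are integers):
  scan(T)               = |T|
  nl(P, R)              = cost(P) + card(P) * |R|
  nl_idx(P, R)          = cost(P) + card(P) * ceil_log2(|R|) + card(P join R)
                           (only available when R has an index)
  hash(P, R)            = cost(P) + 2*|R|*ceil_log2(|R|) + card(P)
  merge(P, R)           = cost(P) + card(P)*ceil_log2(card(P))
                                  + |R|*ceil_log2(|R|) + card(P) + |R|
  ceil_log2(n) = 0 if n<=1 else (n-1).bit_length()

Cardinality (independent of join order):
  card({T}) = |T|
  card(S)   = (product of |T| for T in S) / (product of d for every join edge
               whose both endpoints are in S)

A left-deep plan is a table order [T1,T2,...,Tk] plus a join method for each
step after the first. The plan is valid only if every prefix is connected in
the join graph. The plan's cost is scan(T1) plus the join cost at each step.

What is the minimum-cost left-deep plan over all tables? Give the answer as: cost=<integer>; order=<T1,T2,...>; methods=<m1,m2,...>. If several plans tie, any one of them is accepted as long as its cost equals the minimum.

cost=5800; order=B,A,C,D; methods=nl_idx,nl_idx,hash

Selinger DP (subsets sized 1..n):
  {D}: scan cost=250, card=250
  {C}: scan cost=60, card=60
  {A}: scan cost=80, card=80
  {B}: scan cost=80, card=80
  {CD}: card=7500; try (C,hash)→1220, (D,merge)→2730, (C,merge)→2920, (D,hash)→4120, (C,nl_idx)→9250, (D,nl)→15060 …(+1); best=1220 via (C,hash)
  {AC}: card=300; try (A,nl_idx)→780, (C,nl_idx)→860, (C,hash)→880, (A,merge)→1120, (C,merge)→1140, (A,hash)→1240 …(+2); best=780 via (A,nl_idx)
  {AB}: card=80; try (A,nl_idx)→720, (B,hash)→1280, (A,hash)→1280, (B,merge)→1360, (A,merge)→1360, (B,nl)→6480 …(+1); best=720 via (A,nl_idx)
  {ACD}: card=37500; try (D,hash)→5080, (D,merge)→6030, (A,hash)→9840, (D,nl)→75780, (A,nl_idx)→91220, (A,merge)→106860 …(+1); best=5080 via (D,hash)
  {ABC}: card=300; try (C,nl_idx)→1500, (C,hash)→1520, (C,merge)→1780, (B,hash)→2200, (B,merge)→4420, (C,nl)→5520 …(+1); best=1500 via (C,nl_idx)
  {ABCD}: card=37500; try (D,hash)→5800, (D,merge)→6750, (B,hash)→43700, (D,nl)→76500, (B,merge)→643220, (B,nl)→3005080; best=5800 via (D,hash)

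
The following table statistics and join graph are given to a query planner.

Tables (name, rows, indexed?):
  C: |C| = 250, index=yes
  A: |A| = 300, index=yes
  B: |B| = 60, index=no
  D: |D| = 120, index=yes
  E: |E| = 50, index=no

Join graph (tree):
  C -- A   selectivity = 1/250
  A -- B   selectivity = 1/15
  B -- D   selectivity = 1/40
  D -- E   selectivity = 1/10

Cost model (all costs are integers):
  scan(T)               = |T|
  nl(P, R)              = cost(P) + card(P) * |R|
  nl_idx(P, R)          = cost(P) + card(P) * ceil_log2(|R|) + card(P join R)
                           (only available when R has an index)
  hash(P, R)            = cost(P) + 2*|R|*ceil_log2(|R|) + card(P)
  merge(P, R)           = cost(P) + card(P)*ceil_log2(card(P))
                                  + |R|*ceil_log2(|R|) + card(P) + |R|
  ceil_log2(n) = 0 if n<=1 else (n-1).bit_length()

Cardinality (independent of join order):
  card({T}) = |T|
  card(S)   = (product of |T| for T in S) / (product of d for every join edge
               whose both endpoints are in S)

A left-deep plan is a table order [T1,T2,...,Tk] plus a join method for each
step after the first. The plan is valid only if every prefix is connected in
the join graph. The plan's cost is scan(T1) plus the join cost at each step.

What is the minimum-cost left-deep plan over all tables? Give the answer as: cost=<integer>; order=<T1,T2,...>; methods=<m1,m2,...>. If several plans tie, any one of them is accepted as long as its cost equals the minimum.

Selinger DP (subsets sized 1..n):
  {C}: scan cost=250, card=250
  {A}: scan cost=300, card=300
  {B}: scan cost=60, card=60
  {D}: scan cost=120, card=120
  {E}: scan cost=50, card=50
  {AC}: card=300; try (A,nl_idx)→2800, (C,nl_idx)→3000, (C,hash)→4600, (A,merge)→5500, (C,merge)→5550, (A,hash)→5900 …(+2); best=2800 via (A,nl_idx)
  {AB}: card=1200; try (B,hash)→1320, (A,nl_idx)→1800, (A,merge)→3480, (B,merge)→3720, (A,hash)→5520, (A,nl)→18060 …(+1); best=1320 via (B,hash)
  {BD}: card=180; try (D,nl_idx)→660, (B,hash)→960, (D,merge)→1440, (B,merge)→1500, (D,hash)→1800, (D,nl)→7260 …(+1); best=660 via (D,nl_idx)
  {DE}: card=600; try (E,hash)→840, (D,nl_idx)→1000, (D,merge)→1360, (E,merge)→1430, (D,hash)→1780, (D,nl)→6050 …(+1); best=840 via (E,hash)
  {ABC}: card=1200; try (B,hash)→3820, (B,merge)→6220, (C,hash)→6520, (C,nl_idx)→12120, (C,merge)→17970, (B,nl)→20800 …(+1); best=3820 via (B,hash)
  {ABD}: card=3600; try (D,hash)→4200, (A,merge)→5280, (A,nl_idx)→5880, (A,hash)→6240, (D,nl_idx)→13320, (D,merge)→16680 …(+2); best=4200 via (D,hash)
  {BDE}: card=900; try (E,hash)→1440, (B,hash)→2160, (E,merge)→2630, (B,merge)→7860, (E,nl)→9660, (B,nl)→36840; best=1440 via (E,hash)
  {ABCD}: card=3600; try (D,hash)→6700, (C,hash)→11800, (D,nl_idx)→15820, (D,merge)→19180, (C,nl_idx)→36600, (C,merge)→53250 …(+2); best=6700 via (D,hash)
  {ABDE}: card=18000; try (A,hash)→7740, (E,hash)→8400, (A,merge)→14340, (A,nl_idx)→27540, (E,merge)→51350, (E,nl)→184200 …(+1); best=7740 via (A,hash)
  {ABCDE}: card=18000; try (E,hash)→10900, (C,hash)→29740, (E,merge)→53850, (C,nl_idx)→169740, (E,nl)→186700, (C,merge)→297990 …(+1); best=10900 via (E,hash)

cost=10900; order=C,A,B,D,E; methods=nl_idx,hash,hash,hash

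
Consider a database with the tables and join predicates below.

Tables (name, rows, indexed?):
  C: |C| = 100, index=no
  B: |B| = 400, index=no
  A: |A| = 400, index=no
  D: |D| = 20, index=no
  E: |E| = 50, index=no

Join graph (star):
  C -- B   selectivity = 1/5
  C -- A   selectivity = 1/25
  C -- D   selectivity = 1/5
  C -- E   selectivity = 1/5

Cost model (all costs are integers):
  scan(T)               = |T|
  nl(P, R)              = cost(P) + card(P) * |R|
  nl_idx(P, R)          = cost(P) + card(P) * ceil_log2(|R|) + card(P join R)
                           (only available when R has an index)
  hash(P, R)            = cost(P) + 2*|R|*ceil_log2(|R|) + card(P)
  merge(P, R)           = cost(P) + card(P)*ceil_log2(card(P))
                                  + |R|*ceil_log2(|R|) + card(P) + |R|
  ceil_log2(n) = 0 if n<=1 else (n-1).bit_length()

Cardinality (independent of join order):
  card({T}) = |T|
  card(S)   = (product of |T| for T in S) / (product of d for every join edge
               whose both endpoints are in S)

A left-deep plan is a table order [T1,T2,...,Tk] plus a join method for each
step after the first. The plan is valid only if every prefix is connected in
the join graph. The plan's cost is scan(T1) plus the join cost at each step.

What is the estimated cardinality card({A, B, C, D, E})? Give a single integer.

Tables in S: A(400), B(400), C(100), D(20), E(50)
Edges inside S: C-B(d=5), C-A(d=25), C-D(d=5), C-E(d=5)
numerator = 400 * 400 * 100 * 20 * 50 = 16000000000
denominator = 5 * 25 * 5 * 5 = 3125
card(S) = 16000000000 / 3125 = 5120000

5120000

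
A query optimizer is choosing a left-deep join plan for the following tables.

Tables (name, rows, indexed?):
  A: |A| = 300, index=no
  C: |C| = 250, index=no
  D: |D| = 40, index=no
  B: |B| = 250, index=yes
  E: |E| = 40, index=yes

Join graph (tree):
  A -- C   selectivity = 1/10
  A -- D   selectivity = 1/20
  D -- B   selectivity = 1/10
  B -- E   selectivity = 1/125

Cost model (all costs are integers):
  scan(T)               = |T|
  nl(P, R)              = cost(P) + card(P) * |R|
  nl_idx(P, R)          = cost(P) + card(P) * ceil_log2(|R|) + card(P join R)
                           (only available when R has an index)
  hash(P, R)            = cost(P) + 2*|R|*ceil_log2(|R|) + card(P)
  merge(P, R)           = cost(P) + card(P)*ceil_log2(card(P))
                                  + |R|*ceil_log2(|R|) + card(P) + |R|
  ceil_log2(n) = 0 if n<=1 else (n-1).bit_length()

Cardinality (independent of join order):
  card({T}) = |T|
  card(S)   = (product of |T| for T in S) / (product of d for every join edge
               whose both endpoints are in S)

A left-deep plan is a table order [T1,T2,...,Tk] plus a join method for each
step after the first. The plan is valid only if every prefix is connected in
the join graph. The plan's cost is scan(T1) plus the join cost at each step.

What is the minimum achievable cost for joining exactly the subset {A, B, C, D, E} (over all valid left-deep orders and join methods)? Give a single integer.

Selinger DP over subsets of {A,B,C,D,E}:
  {A}: scan cost=300, card=300
  {C}: scan cost=250, card=250
  {D}: scan cost=40, card=40
  {B}: scan cost=250, card=250
  {E}: scan cost=40, card=40
  {AC}: card=7500; try (C,hash)→4600, (A,merge)→5500, (C,merge)→5550, (A,hash)→5900, (A,nl)→75250, (C,nl)→75300; best=4600 via (C,hash)
  {AD}: card=600; try (D,hash)→1080, (A,merge)→3320, (D,merge)→3580, (A,hash)→5480, (A,nl)→12040, (D,nl)→12300; best=1080 via (D,hash)
  {BD}: card=1000; try (D,hash)→980, (B,nl_idx)→1360, (B,merge)→2570, (D,merge)→2780, (B,hash)→4080, (B,nl)→10040 …(+1); best=980 via (D,hash)
  {BE}: card=80; try (B,nl_idx)→440, (E,hash)→980, (E,nl_idx)→1830, (B,merge)→2570, (E,merge)→2780, (B,hash)→4080 …(+2); best=440 via (B,nl_idx)
  {ACD}: card=15000; try (C,hash)→5680, (C,merge)→9930, (D,hash)→12580, (D,merge)→109880, (C,nl)→151080, (D,nl)→304600; best=5680 via (C,hash)
  {ABD}: card=15000; try (B,hash)→5680, (A,hash)→7380, (B,merge)→9930, (A,merge)→14980, (B,nl_idx)→20880, (B,nl)→151080 …(+1); best=5680 via (B,hash)
  {BDE}: card=320; try (D,hash)→1000, (D,merge)→1360, (E,hash)→2460, (D,nl)→3640, (E,nl_idx)→7300, (E,merge)→12260 …(+1); best=1000 via (D,hash)
  {ABCD}: card=375000; try (C,hash)→24680, (B,hash)→24680, (C,merge)→232930, (B,merge)→232930, (B,nl_idx)→500680, (C,nl)→3755680 …(+1); best=24680 via (C,hash)
  {ABDE}: card=4800; try (A,hash)→6720, (A,merge)→7200, (E,hash)→21160, (A,nl)→97000, (E,nl_idx)→100480, (E,merge)→230960 …(+1); best=6720 via (A,hash)
  {ABCDE}: card=120000; try (C,hash)→15520, (C,merge)→76170, (E,hash)→400160, (C,nl)→1206720, (E,nl_idx)→2394680, (E,merge)→7524960 …(+1); best=15520 via (C,hash)

15520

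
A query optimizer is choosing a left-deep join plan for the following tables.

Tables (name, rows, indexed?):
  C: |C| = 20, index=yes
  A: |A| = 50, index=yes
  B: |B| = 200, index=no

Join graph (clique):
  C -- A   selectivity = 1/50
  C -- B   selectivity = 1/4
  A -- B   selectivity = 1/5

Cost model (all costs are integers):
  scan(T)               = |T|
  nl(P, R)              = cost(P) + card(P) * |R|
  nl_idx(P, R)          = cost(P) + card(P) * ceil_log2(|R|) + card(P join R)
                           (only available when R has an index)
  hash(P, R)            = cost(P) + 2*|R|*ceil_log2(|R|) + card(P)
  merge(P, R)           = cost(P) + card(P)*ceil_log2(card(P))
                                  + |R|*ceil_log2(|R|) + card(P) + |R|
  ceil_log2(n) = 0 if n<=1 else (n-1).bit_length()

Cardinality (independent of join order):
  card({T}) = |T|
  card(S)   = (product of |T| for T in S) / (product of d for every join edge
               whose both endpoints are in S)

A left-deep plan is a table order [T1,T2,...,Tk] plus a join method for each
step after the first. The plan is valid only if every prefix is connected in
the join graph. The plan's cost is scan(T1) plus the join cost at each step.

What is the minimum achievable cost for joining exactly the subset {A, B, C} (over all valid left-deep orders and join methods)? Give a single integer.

2080

Selinger DP over subsets of {A,B,C}:
  {C}: scan cost=20, card=20
  {A}: scan cost=50, card=50
  {B}: scan cost=200, card=200
  {AC}: card=20; try (A,nl_idx)→160, (C,hash)→300, (C,nl_idx)→320, (A,merge)→490, (C,merge)→520, (A,hash)→640 …(+2); best=160 via (A,nl_idx)
  {BC}: card=1000; try (C,hash)→600, (B,merge)→1940, (C,merge)→2120, (C,nl_idx)→2200, (B,hash)→3240, (B,nl)→4020 …(+1); best=600 via (C,hash)
  {AB}: card=2000; try (A,hash)→1000, (B,merge)→2200, (A,merge)→2350, (B,hash)→3300, (A,nl_idx)→3400, (B,nl)→10050 …(+1); best=1000 via (A,hash)
  {ABC}: card=200; try (B,merge)→2080, (A,hash)→2200, (C,hash)→3200, (B,hash)→3380, (B,nl)→4160, (A,nl_idx)→6800 …(+5); best=2080 via (B,merge)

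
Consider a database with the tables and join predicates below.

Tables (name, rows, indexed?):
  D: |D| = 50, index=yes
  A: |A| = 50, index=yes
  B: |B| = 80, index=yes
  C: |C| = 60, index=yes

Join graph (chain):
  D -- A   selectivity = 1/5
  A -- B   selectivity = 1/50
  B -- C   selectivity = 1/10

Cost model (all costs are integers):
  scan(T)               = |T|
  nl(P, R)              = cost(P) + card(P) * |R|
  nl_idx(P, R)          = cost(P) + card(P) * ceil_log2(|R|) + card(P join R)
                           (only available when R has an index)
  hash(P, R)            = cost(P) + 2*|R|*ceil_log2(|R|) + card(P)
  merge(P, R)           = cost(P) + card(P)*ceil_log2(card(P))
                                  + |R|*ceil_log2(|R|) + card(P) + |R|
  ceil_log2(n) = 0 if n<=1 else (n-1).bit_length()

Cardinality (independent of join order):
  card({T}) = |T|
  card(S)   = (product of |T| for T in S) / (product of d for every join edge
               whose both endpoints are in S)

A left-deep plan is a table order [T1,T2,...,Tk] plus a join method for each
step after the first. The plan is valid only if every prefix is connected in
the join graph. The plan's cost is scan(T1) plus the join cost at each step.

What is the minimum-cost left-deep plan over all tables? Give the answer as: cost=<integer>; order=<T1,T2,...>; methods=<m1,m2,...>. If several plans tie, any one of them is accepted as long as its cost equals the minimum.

cost=2360; order=A,B,C,D; methods=nl_idx,hash,hash

Selinger DP (subsets sized 1..n):
  {D}: scan cost=50, card=50
  {A}: scan cost=50, card=50
  {B}: scan cost=80, card=80
  {C}: scan cost=60, card=60
  {AD}: card=500; try (D,hash)→700, (A,hash)→700, (D,merge)→750, (A,merge)→750, (D,nl_idx)→850, (A,nl_idx)→850 …(+2); best=700 via (D,hash)
  {AB}: card=80; try (B,nl_idx)→480, (A,nl_idx)→640, (A,hash)→760, (B,merge)→1040, (A,merge)→1070, (B,hash)→1220 …(+2); best=480 via (B,nl_idx)
  {BC}: card=480; try (C,hash)→880, (B,nl_idx)→960, (C,nl_idx)→1040, (B,merge)→1120, (C,merge)→1140, (B,hash)→1240 …(+2); best=880 via (C,hash)
  {ABD}: card=800; try (D,hash)→1160, (D,merge)→1470, (D,nl_idx)→1760, (B,hash)→2320, (D,nl)→4480, (B,nl_idx)→5000 …(+2); best=1160 via (D,hash)
  {ABC}: card=480; try (C,hash)→1280, (C,nl_idx)→1440, (C,merge)→1540, (A,hash)→1960, (A,nl_idx)→4240, (C,nl)→5280 …(+2); best=1280 via (C,hash)
  {ABCD}: card=4800; try (D,hash)→2360, (C,hash)→2680, (D,merge)→6430, (D,nl_idx)→8960, (C,merge)→10380, (C,nl_idx)→10760 …(+2); best=2360 via (D,hash)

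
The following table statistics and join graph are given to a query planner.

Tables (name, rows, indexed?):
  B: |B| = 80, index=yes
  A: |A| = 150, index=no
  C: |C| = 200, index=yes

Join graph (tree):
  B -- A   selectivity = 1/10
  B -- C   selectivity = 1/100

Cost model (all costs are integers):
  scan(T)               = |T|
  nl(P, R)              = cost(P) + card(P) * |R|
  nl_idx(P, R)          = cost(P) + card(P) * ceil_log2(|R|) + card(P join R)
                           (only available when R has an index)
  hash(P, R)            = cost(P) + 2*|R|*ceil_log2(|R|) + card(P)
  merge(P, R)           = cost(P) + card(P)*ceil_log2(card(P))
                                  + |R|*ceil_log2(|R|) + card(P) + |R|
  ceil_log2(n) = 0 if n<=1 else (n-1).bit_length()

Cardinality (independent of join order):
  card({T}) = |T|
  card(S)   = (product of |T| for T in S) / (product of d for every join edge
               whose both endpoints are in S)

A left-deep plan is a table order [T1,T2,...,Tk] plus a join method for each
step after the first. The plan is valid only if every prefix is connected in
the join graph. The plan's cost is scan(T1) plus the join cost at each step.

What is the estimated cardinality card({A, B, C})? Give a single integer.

2400

Tables in S: A(150), B(80), C(200)
Edges inside S: B-A(d=10), B-C(d=100)
numerator = 150 * 80 * 200 = 2400000
denominator = 10 * 100 = 1000
card(S) = 2400000 / 1000 = 2400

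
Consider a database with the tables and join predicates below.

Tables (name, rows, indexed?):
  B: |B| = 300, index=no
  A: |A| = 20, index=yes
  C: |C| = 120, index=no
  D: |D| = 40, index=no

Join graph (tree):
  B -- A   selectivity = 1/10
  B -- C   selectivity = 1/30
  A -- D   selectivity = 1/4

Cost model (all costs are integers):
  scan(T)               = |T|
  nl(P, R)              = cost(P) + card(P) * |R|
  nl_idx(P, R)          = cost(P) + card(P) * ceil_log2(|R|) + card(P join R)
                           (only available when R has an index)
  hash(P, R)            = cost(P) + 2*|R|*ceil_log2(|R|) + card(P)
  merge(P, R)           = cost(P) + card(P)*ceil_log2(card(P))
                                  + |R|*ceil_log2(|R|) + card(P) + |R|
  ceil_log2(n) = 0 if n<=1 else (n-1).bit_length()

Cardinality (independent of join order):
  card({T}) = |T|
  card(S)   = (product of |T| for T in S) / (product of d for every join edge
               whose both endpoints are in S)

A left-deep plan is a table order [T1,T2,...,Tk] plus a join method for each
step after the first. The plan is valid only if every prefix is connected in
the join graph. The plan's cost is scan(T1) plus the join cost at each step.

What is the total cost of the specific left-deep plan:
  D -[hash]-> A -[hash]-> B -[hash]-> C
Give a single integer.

13560

step 1: scan D: cost=40, card=40
step 2: join A via hash
    card(P join A) = 40*20/(4) = 200
    cost = 40 + 2*20*5 + 40 = 280
step 3: join B via hash
    card(P join B) = 200*300/(10) = 6000
    cost = 280 + 2*300*9 + 200 = 5880
step 4: join C via hash
    card(P join C) = 6000*120/(30) = 24000
    cost = 5880 + 2*120*7 + 6000 = 13560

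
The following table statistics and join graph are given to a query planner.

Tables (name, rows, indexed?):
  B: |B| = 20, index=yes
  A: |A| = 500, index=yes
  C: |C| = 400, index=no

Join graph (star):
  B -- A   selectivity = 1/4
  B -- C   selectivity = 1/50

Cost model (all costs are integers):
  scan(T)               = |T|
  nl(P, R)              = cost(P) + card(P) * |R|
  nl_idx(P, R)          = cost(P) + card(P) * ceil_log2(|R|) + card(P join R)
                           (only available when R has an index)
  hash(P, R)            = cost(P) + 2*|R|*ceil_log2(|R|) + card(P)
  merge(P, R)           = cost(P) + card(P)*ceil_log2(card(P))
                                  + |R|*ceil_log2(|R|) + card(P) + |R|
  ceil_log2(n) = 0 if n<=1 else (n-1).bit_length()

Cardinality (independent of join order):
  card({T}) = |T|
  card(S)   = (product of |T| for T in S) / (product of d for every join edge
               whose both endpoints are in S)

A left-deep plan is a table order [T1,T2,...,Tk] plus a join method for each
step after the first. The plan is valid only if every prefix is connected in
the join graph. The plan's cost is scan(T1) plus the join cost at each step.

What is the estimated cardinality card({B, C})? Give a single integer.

Tables in S: B(20), C(400)
Edges inside S: B-C(d=50)
numerator = 20 * 400 = 8000
denominator = 50 = 50
card(S) = 8000 / 50 = 160

160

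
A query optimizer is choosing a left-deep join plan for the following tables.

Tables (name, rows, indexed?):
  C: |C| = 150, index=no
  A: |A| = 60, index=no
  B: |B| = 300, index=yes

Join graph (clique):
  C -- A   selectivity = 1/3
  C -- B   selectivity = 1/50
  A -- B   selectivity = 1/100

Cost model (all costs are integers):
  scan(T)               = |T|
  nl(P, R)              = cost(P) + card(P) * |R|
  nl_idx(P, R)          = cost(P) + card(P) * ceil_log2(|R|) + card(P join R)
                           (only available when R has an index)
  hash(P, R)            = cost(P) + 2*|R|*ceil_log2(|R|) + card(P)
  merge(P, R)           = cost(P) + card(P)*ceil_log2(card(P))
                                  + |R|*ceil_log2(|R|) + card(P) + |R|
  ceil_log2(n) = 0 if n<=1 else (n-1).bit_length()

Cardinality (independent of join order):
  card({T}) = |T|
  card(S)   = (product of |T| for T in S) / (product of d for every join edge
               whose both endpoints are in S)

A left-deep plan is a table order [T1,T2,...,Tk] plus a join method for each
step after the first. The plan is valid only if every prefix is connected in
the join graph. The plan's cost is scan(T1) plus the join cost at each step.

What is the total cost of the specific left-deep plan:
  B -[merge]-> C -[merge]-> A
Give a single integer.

step 1: scan B: cost=300, card=300
step 2: join C via merge
    card(P join C) = 300*150/(50) = 900
    cost = 300 + 300*9 + 150*8 + 300 + 150 = 4650
step 3: join A via merge
    card(P join A) = 900*60/(3*100) = 180
    cost = 4650 + 900*10 + 60*6 + 900 + 60 = 14970

14970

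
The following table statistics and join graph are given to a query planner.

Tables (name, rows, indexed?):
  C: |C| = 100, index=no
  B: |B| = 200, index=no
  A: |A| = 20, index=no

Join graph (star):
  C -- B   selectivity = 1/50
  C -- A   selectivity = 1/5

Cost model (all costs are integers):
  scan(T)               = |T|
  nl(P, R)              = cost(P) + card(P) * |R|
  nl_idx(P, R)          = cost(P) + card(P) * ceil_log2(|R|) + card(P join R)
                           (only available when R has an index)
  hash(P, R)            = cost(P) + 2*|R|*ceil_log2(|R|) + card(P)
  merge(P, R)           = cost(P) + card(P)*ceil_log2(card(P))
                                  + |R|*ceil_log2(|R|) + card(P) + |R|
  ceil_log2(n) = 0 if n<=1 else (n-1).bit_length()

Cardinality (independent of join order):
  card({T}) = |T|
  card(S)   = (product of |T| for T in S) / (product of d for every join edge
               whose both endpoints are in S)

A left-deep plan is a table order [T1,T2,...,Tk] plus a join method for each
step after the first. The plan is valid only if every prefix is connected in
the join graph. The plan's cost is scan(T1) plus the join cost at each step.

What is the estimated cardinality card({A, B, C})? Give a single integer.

Tables in S: A(20), B(200), C(100)
Edges inside S: C-B(d=50), C-A(d=5)
numerator = 20 * 200 * 100 = 400000
denominator = 50 * 5 = 250
card(S) = 400000 / 250 = 1600

1600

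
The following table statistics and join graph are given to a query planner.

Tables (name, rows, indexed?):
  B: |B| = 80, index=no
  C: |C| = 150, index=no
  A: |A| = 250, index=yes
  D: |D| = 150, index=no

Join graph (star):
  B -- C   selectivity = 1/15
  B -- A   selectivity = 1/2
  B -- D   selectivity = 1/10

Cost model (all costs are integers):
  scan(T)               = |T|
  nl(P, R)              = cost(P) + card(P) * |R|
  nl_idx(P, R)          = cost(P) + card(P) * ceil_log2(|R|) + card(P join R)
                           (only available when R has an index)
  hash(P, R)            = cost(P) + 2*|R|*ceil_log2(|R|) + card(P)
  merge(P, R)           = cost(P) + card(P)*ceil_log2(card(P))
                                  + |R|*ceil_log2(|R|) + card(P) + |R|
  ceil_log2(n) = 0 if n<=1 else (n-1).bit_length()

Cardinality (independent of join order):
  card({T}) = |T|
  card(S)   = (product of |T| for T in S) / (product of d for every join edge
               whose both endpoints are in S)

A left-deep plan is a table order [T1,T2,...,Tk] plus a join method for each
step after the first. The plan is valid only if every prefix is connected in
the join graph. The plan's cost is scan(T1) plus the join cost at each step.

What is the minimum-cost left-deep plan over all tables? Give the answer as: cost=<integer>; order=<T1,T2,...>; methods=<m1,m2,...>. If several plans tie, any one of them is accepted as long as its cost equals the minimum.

Selinger DP (subsets sized 1..n):
  {B}: scan cost=80, card=80
  {C}: scan cost=150, card=150
  {A}: scan cost=250, card=250
  {D}: scan cost=150, card=150
  {BC}: card=800; try (B,hash)→1420, (C,merge)→2070, (B,merge)→2140, (C,hash)→2560, (C,nl)→12080, (B,nl)→12150; best=1420 via (B,hash)
  {AB}: card=10000; try (B,hash)→1620, (A,merge)→2970, (B,merge)→3140, (A,hash)→4160, (A,nl_idx)→10720, (A,nl)→20080 …(+1); best=1620 via (B,hash)
  {BD}: card=1200; try (B,hash)→1420, (D,merge)→2070, (B,merge)→2140, (D,hash)→2560, (D,nl)→12080, (B,nl)→12150; best=1420 via (B,hash)
  {ABC}: card=100000; try (A,hash)→6220, (A,merge)→12470, (C,hash)→14020, (A,nl_idx)→107820, (C,merge)→152970, (A,nl)→201420 …(+1); best=6220 via (A,hash)
  {BCD}: card=12000; try (D,hash)→4620, (C,hash)→5020, (D,merge)→11570, (C,merge)→17170, (D,nl)→121420, (C,nl)→181420; best=4620 via (D,hash)
  {ABD}: card=150000; try (A,hash)→6620, (D,hash)→14020, (A,merge)→18070, (D,merge)→152970, (A,nl_idx)→161020, (A,nl)→301420 …(+1); best=6620 via (A,hash)
  {ABCD}: card=1500000; try (A,hash)→20620, (D,hash)→108620, (C,hash)→159020, (A,merge)→186870, (A,nl_idx)→1600620, (D,merge)→1807570 …(+4); best=20620 via (A,hash)

cost=20620; order=C,B,D,A; methods=hash,hash,hash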